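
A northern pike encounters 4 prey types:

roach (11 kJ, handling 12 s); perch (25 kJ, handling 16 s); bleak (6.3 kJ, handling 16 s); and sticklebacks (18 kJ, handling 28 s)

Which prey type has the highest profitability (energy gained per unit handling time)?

In descending order of E/h:
perch: 25/16 = 1.56 kJ/s
roach: 11/12 = 0.917 kJ/s
sticklebacks: 18/28 = 0.643 kJ/s
bleak: 6.3/16 = 0.394 kJ/s

perch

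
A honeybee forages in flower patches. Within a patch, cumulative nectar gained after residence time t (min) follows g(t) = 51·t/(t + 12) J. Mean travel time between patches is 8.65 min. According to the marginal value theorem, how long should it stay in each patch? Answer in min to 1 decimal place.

Optimal t* satisfies g'(t*) = g(t*)/(T + t*).
g'(t) = 51·12/(t + 12)². Setting 51·12/(t+12)² = 51t/[(t+12)(8.65+t)] gives 12(8.65+t) = t(t+12), so t² = 12×8.65 = 103.8.
t* = √103.8 = 10.19 min.

10.2 min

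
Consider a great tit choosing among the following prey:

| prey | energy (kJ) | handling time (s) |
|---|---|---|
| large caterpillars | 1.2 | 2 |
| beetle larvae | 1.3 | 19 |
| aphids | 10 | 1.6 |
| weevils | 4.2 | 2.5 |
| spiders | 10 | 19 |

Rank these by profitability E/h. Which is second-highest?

weevils

Profitability E/h (kJ/s): large caterpillars = 1.2/2 = 0.6, beetle larvae = 1.3/19 = 0.0684, aphids = 10/1.6 = 6.25, weevils = 4.2/2.5 = 1.68, spiders = 10/19 = 0.526.
Ranked: aphids > weevils > large caterpillars > spiders > beetle larvae.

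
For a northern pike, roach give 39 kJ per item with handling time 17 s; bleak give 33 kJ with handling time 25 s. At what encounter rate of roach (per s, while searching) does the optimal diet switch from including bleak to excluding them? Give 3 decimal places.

0.080 per s

The zero-one rule: include bleak iff E₂/h₂ > λE₁/(1+λh₁). Equality gives the switch point.
λE₁h₂ = E₂ + λE₂h₁ ⇒ λ = E₂/(E₁h₂ − E₂h₁) = 33/(975 − 561) = 0.07971 per s.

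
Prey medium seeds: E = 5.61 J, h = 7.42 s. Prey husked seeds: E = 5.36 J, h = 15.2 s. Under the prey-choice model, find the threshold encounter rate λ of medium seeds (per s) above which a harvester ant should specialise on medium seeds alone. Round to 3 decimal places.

The zero-one rule: include husked seeds iff E₂/h₂ > λE₁/(1+λh₁). Equality gives the switch point.
λE₁h₂ = E₂ + λE₂h₁ ⇒ λ = E₂/(E₁h₂ − E₂h₁) = 5.36/(85.27 − 39.77) = 0.1178 per s.

0.118 per s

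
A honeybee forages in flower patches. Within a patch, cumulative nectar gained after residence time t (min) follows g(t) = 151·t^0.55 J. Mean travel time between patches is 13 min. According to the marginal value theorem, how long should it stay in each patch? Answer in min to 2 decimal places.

By the marginal value theorem, leave when the instantaneous gain rate g'(t) equals the habitat-wide average g(t)/(T + t).
g'(t) = 0.55·151·t^-0.45. Setting 0.55·151·t^-0.45 = 151·t^0.55/(13+t) gives 0.55(13+t) = t, so 0.45·t = 0.55×13.
t* = 0.55×13/0.45 = 15.89 min.

15.89 min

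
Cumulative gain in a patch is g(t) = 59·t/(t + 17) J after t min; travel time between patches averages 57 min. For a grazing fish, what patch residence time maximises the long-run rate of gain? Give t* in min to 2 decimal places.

Maximise g(t)/(T+t): set derivative to zero → g'(t)(T+t) = g(t).
g'(t) = 59·17/(t + 17)². Setting 59·17/(t+17)² = 59t/[(t+17)(57+t)] gives 17(57+t) = t(t+17), so t² = 17×57 = 969.
t* = √969 = 31.13 min.

31.13 min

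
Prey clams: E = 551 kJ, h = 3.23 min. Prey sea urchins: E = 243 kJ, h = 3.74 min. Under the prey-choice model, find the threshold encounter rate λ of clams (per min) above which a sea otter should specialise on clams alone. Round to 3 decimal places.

0.190 per min

The zero-one rule: include sea urchins iff E₂/h₂ > λE₁/(1+λh₁). Equality gives the switch point.
λE₁h₂ = E₂ + λE₂h₁ ⇒ λ = E₂/(E₁h₂ − E₂h₁) = 243/(2061 − 784.9) = 0.1905 per min.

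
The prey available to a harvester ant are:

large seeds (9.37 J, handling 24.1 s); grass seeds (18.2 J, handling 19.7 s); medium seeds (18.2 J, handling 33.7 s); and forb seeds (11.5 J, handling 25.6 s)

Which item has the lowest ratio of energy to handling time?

large seeds

Profitability E/h (J/s): large seeds = 9.37/24.1 = 0.389, grass seeds = 18.2/19.7 = 0.924, medium seeds = 18.2/33.7 = 0.54, forb seeds = 11.5/25.6 = 0.449.
Ranked: grass seeds > medium seeds > forb seeds > large seeds.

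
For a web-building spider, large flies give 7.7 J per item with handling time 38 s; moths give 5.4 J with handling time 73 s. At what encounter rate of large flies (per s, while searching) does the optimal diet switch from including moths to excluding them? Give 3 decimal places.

Drop moths once their profitability E₂/h₂ falls below the rate achievable on large flies alone: E₂/h₂ = λE₁/(1 + λh₁).
Solve for λ: λE₁h₂ = E₂(1 + λh₁) → λ(E₁h₂ − E₂h₁) = E₂ → λ = E₂/(E₁h₂ − E₂h₁).
λ = 5.4/(7.7×73 − 5.4×38) = 5.4/356.9 = 0.01513 per s.

0.015 per s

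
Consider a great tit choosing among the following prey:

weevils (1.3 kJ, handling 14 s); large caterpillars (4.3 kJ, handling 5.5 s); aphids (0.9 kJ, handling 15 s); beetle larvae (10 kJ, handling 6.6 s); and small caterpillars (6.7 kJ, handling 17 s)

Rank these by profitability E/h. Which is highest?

Profitability E/h (kJ/s): weevils = 1.3/14 = 0.0929, large caterpillars = 4.3/5.5 = 0.782, aphids = 0.9/15 = 0.06, beetle larvae = 10/6.6 = 1.52, small caterpillars = 6.7/17 = 0.394.
Ranked: beetle larvae > large caterpillars > small caterpillars > weevils > aphids.

beetle larvae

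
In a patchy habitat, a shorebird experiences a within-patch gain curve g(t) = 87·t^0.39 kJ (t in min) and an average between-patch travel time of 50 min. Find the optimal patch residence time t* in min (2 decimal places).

Optimal t* satisfies g'(t*) = g(t*)/(T + t*).
g'(t) = 0.39·87·t^-0.61. Setting 0.39·87·t^-0.61 = 87·t^0.39/(50+t) gives 0.39(50+t) = t, so 0.61·t = 0.39×50.
t* = 0.39×50/0.61 = 31.97 min.

31.97 min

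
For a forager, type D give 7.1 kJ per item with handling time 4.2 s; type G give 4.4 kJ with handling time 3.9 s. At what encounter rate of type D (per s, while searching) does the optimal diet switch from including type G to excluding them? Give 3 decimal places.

The zero-one rule: include type G iff E₂/h₂ > λE₁/(1+λh₁). Equality gives the switch point.
λE₁h₂ = E₂ + λE₂h₁ ⇒ λ = E₂/(E₁h₂ − E₂h₁) = 4.4/(27.69 − 18.48) = 0.4777 per s.

0.478 per s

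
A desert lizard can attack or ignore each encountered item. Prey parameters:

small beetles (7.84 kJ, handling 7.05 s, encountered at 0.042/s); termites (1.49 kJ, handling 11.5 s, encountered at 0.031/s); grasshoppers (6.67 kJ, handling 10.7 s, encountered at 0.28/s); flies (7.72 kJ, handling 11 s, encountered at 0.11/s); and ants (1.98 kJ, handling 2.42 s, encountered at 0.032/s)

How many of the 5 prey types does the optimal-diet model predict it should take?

4

Rank by E/h (kJ/s): small beetles 1.11, ants 0.818, flies 0.702, grasshoppers 0.623, termites 0.13. Include each in turn until the next type's E/h falls below the running intake rate.
Rate on top 1: 0.2541. ants: 0.818 > 0.2541 → include.
Rate on top 2: 0.2859. flies: 0.702 > 0.2859 → include.
Rate on top 3: 0.4807. grasshoppers: 0.623 > 0.4807 → include.
Rate on top 4: 0.5573. termites: 0.13 < 0.5573 → exclude; stop.
Optimal diet: small beetles, ants, flies, grasshoppers — 4 of 5 types.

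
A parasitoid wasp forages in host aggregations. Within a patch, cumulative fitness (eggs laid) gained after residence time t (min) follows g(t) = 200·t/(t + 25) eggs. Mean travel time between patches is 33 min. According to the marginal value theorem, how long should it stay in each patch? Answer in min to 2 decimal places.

Optimal t* satisfies g'(t*) = g(t*)/(T + t*).
g'(t) = 200·25/(t + 25)². Setting 200·25/(t+25)² = 200t/[(t+25)(33+t)] gives 25(33+t) = t(t+25), so t² = 25×33 = 825.
t* = √825 = 28.72 min.

28.72 min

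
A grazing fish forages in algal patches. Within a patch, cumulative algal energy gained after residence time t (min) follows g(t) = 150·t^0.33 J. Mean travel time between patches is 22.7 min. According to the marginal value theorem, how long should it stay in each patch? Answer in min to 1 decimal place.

11.2 min

Maximise g(t)/(T+t): set derivative to zero → g'(t)(T+t) = g(t).
g'(t) = 0.33·150·t^-0.67. Setting 0.33·150·t^-0.67 = 150·t^0.33/(22.7+t) gives 0.33(22.7+t) = t, so 0.67·t = 0.33×22.7.
t* = 0.33×22.7/0.67 = 11.18 min.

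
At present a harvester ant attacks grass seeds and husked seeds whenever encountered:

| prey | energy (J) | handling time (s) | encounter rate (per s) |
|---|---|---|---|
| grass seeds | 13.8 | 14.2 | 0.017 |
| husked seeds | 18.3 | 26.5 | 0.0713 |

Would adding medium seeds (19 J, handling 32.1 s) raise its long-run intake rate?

Yes

On grass seeds and husked seeds alone, R = ΣλE/(1+Σλh) = 1.539/3.131 = 0.4917 J/s.
medium seeds: E/h = 19/32.1 = 0.5919 J/s.
Since 0.5919 > R, including medium seeds increases the long-run rate.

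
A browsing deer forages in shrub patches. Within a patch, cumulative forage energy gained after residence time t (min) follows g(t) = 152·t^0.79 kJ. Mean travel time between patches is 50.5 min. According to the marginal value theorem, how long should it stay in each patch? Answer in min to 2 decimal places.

By the marginal value theorem, leave when the instantaneous gain rate g'(t) equals the habitat-wide average g(t)/(T + t).
g'(t) = 0.79·152·t^-0.21. Setting 0.79·152·t^-0.21 = 152·t^0.79/(50.5+t) gives 0.79(50.5+t) = t, so 0.21·t = 0.79×50.5.
t* = 0.79×50.5/0.21 = 190 min.

189.98 min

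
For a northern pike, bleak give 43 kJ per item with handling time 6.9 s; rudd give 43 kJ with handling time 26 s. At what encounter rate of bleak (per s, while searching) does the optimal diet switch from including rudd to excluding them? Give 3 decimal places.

Drop rudd once their profitability E₂/h₂ falls below the rate achievable on bleak alone: E₂/h₂ = λE₁/(1 + λh₁).
Solve for λ: λE₁h₂ = E₂(1 + λh₁) → λ(E₁h₂ − E₂h₁) = E₂ → λ = E₂/(E₁h₂ − E₂h₁).
λ = 43/(43×26 − 43×6.9) = 43/821.3 = 0.05236 per s.

0.052 per s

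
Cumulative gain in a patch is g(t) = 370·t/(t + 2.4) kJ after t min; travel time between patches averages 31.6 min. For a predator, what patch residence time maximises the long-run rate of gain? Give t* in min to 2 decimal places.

8.71 min

By the marginal value theorem, leave when the instantaneous gain rate g'(t) equals the habitat-wide average g(t)/(T + t).
g'(t) = 370·2.4/(t + 2.4)². Setting 370·2.4/(t+2.4)² = 370t/[(t+2.4)(31.6+t)] gives 2.4(31.6+t) = t(t+2.4), so t² = 2.4×31.6 = 75.84.
t* = √75.84 = 8.709 min.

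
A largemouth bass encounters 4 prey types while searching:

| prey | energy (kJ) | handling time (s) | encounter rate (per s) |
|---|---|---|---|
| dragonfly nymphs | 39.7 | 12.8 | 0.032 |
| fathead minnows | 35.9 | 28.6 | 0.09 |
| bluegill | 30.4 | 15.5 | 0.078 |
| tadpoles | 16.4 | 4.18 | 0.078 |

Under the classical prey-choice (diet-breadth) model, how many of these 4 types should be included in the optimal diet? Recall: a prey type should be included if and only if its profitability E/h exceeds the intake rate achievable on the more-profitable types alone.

3

Profitabilities (E/h, kJ/s): tadpoles 3.92, dragonfly nymphs 3.1, bluegill 1.96, fathead minnows 1.26. Add prey in this order while the next type's profitability exceeds the intake rate on those already taken.
Rate on top 1: 0.9647. dragonfly nymphs: 3.1 > 0.9647 → include.
Rate on top 2: 1.469. bluegill: 1.96 > 1.469 → include.
Rate on top 3: 1.671. fathead minnows: 1.26 < 1.671 → exclude; stop.
Optimal diet: tadpoles, dragonfly nymphs, bluegill — 3 of 4 types.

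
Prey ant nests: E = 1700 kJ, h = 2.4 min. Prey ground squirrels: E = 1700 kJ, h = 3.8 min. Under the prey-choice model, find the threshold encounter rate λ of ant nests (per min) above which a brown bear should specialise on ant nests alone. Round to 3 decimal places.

0.714 per min

At the threshold, the rate on ant nests alone equals the profitability of ground squirrels: λ·1700/(1 + λ·2.4) = 1700/3.8 = 447.4.
Rearranging, λ(1700 − 447.4×2.4) = 447.4, so λ = 447.4/626.3 = 0.7143 per min.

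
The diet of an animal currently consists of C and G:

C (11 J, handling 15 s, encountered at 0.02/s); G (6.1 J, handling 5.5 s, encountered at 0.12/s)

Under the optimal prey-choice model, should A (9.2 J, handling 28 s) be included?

No

Intake rate on the current diet: R = (0.02×11 + 0.12×6.1) / (1 + 0.02×15 + 0.12×5.5) = 0.952/1.96 = 0.4857 J/s.
A: E/h = 9.2/28 = 0.3286 J/s.
Since 0.3286 < R, time spent handling A is better spent searching.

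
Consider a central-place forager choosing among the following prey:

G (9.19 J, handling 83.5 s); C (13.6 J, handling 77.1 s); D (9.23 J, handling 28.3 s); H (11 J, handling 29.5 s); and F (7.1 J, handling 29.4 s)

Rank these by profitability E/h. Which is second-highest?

In descending order of E/h:
H: 11/29.5 = 0.373 J/s
D: 9.23/28.3 = 0.326 J/s
F: 7.1/29.4 = 0.241 J/s
C: 13.6/77.1 = 0.176 J/s
G: 9.19/83.5 = 0.11 J/s

D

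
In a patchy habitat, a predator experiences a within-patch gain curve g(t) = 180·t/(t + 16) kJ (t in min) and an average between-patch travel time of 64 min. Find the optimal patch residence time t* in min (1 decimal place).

32.0 min

By the marginal value theorem, leave when the instantaneous gain rate g'(t) equals the habitat-wide average g(t)/(T + t).
g'(t) = 180·16/(t + 16)². Setting 180·16/(t+16)² = 180t/[(t+16)(64+t)] gives 16(64+t) = t(t+16), so t² = 16×64 = 1024.
t* = √1024 = 32 min.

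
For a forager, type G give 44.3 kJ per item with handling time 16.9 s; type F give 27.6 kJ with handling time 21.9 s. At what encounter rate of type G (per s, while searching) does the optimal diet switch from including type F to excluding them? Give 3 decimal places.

Drop type F once their profitability E₂/h₂ falls below the rate achievable on type G alone: E₂/h₂ = λE₁/(1 + λh₁).
Solve for λ: λE₁h₂ = E₂(1 + λh₁) → λ(E₁h₂ − E₂h₁) = E₂ → λ = E₂/(E₁h₂ − E₂h₁).
λ = 27.6/(44.3×21.9 − 27.6×16.9) = 27.6/503.7 = 0.05479 per s.

0.055 per s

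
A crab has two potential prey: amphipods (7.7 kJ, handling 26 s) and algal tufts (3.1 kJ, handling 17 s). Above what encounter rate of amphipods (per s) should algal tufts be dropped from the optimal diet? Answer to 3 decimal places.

0.062 per s

The zero-one rule: include algal tufts iff E₂/h₂ > λE₁/(1+λh₁). Equality gives the switch point.
λE₁h₂ = E₂ + λE₂h₁ ⇒ λ = E₂/(E₁h₂ − E₂h₁) = 3.1/(130.9 − 80.6) = 0.06163 per s.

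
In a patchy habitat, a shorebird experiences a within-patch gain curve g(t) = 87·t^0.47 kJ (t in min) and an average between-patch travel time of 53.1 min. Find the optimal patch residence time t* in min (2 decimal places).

47.09 min

Optimal t* satisfies g'(t*) = g(t*)/(T + t*).
g'(t) = 0.47·87·t^-0.53. Setting 0.47·87·t^-0.53 = 87·t^0.47/(53.1+t) gives 0.47(53.1+t) = t, so 0.53·t = 0.47×53.1.
t* = 0.47×53.1/0.53 = 47.09 min.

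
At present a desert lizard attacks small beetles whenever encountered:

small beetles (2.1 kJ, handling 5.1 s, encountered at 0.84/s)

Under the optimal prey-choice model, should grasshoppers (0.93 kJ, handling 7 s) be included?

Current rate: (0.84×2.1)/(1 + 0.84×5.1) = 0.3338 kJ/s.
grasshoppers: E/h = 0.93/7 = 0.1329 kJ/s.
0.1329 < 0.3338, so adding grasshoppers would lower the average — exclude it.

No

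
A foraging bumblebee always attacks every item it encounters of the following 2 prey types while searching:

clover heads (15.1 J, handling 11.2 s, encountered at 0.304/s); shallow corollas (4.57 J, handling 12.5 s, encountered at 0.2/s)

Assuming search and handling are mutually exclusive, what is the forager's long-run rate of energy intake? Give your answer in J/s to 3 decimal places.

R = (0.304×15.1 + 0.2×4.57) / (1 + 0.304×11.2 + 0.2×12.5) = 5.504/6.905 = 0.7972 J/s.

0.797 J/s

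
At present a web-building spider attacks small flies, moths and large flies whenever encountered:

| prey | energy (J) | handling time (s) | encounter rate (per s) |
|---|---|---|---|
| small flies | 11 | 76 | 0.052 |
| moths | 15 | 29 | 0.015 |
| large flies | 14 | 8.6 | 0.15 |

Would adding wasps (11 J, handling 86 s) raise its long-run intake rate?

On small flies, moths and large flies alone, R = ΣλE/(1+Σλh) = 2.897/6.677 = 0.4339 J/s.
wasps: E/h = 11/86 = 0.1279 J/s.
Since 0.1279 < R, time spent handling wasps is better spent searching.

No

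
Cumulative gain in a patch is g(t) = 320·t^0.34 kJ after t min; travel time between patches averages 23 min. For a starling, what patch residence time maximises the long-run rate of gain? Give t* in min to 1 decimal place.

Maximise g(t)/(T+t): set derivative to zero → g'(t)(T+t) = g(t).
g'(t) = 0.34·320·t^-0.66. Setting 0.34·320·t^-0.66 = 320·t^0.34/(23+t) gives 0.34(23+t) = t, so 0.66·t = 0.34×23.
t* = 0.34×23/0.66 = 11.85 min.

11.8 min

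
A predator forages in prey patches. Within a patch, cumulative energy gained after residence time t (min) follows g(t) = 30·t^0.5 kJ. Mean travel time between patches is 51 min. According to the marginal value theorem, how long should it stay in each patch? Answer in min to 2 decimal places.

51.00 min

Maximise g(t)/(T+t): set derivative to zero → g'(t)(T+t) = g(t).
g'(t) = 0.5·30·t^-0.5. Setting 0.5·30·t^-0.5 = 30·t^0.5/(51+t) gives 0.5(51+t) = t, so 0.50·t = 0.5×51.
t* = 0.5×51/0.50 = 51 min.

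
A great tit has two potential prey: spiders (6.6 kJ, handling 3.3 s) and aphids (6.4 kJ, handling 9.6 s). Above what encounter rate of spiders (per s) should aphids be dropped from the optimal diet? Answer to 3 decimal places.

Drop aphids once their profitability E₂/h₂ falls below the rate achievable on spiders alone: E₂/h₂ = λE₁/(1 + λh₁).
Solve for λ: λE₁h₂ = E₂(1 + λh₁) → λ(E₁h₂ − E₂h₁) = E₂ → λ = E₂/(E₁h₂ − E₂h₁).
λ = 6.4/(6.6×9.6 − 6.4×3.3) = 6.4/42.24 = 0.1515 per s.

0.152 per s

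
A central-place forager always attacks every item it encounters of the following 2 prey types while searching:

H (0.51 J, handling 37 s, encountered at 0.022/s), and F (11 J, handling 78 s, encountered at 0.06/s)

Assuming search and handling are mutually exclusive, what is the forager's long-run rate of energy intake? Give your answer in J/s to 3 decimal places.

0.103 J/s

R = Σλ_iE_i / (1 + Σλ_ih_i)
Numerator: 0.022×0.51 + 0.06×11 = 0.6712
Denominator: 1 + 0.022×37 + 0.06×78 = 6.494
R = 0.6712/6.494 = 0.1034 J/s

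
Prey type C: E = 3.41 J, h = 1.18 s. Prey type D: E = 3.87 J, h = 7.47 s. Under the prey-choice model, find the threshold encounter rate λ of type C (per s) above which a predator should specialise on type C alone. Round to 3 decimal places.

0.185 per s

At the threshold, the rate on type C alone equals the profitability of type D: λ·3.41/(1 + λ·1.18) = 3.87/7.47 = 0.5181.
Rearranging, λ(3.41 − 0.5181×1.18) = 0.5181, so λ = 0.5181/2.799 = 0.1851 per s.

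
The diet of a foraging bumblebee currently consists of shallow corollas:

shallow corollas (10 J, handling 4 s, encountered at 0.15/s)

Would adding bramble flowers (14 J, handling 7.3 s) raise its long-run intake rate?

Current rate: (0.15×10)/(1 + 0.15×4) = 0.9375 J/s.
Profitability of bramble flowers: 14/7.3 = 1.918 J/s.
1.918 > 0.9375, so adding bramble flowers raises the average — include it.

Yes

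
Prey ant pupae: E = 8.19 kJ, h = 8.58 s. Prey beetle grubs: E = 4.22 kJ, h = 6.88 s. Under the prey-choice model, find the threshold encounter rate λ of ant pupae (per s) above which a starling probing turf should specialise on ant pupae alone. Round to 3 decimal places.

0.210 per s

Drop beetle grubs once their profitability E₂/h₂ falls below the rate achievable on ant pupae alone: E₂/h₂ = λE₁/(1 + λh₁).
Solve for λ: λE₁h₂ = E₂(1 + λh₁) → λ(E₁h₂ − E₂h₁) = E₂ → λ = E₂/(E₁h₂ − E₂h₁).
λ = 4.22/(8.19×6.88 − 4.22×8.58) = 4.22/20.14 = 0.2095 per s.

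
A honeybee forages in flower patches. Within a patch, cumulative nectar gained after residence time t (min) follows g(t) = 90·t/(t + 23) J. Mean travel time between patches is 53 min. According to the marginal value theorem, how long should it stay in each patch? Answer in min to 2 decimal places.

Optimal t* satisfies g'(t*) = g(t*)/(T + t*).
g'(t) = 90·23/(t + 23)². Setting 90·23/(t+23)² = 90t/[(t+23)(53+t)] gives 23(53+t) = t(t+23), so t² = 23×53 = 1219.
t* = √1219 = 34.91 min.

34.91 min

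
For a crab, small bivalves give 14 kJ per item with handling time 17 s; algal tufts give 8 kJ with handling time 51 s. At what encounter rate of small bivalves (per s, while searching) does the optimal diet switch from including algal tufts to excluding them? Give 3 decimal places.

0.014 per s

At the threshold, the rate on small bivalves alone equals the profitability of algal tufts: λ·14/(1 + λ·17) = 8/51 = 0.1569.
Rearranging, λ(14 − 0.1569×17) = 0.1569, so λ = 0.1569/11.33 = 0.01384 per s.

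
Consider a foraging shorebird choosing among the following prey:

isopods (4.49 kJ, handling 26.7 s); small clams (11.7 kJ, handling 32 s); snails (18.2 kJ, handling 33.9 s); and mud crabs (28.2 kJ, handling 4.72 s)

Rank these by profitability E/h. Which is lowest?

Profitability E/h (kJ/s): isopods = 4.49/26.7 = 0.168, small clams = 11.7/32 = 0.366, snails = 18.2/33.9 = 0.537, mud crabs = 28.2/4.72 = 5.97.
Ranked: mud crabs > snails > small clams > isopods.

isopods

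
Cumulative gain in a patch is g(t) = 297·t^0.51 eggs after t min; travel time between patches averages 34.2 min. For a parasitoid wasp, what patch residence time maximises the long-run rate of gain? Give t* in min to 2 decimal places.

35.60 min

By the marginal value theorem, leave when the instantaneous gain rate g'(t) equals the habitat-wide average g(t)/(T + t).
g'(t) = 0.51·297·t^-0.49. Setting 0.51·297·t^-0.49 = 297·t^0.51/(34.2+t) gives 0.51(34.2+t) = t, so 0.49·t = 0.51×34.2.
t* = 0.51×34.2/0.49 = 35.6 min.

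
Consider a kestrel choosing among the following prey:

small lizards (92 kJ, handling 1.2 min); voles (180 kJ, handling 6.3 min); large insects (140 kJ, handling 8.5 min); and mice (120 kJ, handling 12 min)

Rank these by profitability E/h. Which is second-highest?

voles

In descending order of E/h:
small lizards: 92/1.2 = 76.7 kJ/min
voles: 180/6.3 = 28.6 kJ/min
large insects: 140/8.5 = 16.5 kJ/min
mice: 120/12 = 10 kJ/min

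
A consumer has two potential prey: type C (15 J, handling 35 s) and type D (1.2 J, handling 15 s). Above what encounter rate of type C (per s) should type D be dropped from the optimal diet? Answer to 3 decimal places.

Drop type D once their profitability E₂/h₂ falls below the rate achievable on type C alone: E₂/h₂ = λE₁/(1 + λh₁).
Solve for λ: λE₁h₂ = E₂(1 + λh₁) → λ(E₁h₂ − E₂h₁) = E₂ → λ = E₂/(E₁h₂ − E₂h₁).
λ = 1.2/(15×15 − 1.2×35) = 1.2/183 = 0.006557 per s.

0.007 per s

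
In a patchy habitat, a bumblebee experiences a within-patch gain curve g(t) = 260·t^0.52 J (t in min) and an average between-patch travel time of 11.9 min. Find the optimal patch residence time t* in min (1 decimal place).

12.9 min

By the marginal value theorem, leave when the instantaneous gain rate g'(t) equals the habitat-wide average g(t)/(T + t).
g'(t) = 0.52·260·t^-0.48. Setting 0.52·260·t^-0.48 = 260·t^0.52/(11.9+t) gives 0.52(11.9+t) = t, so 0.48·t = 0.52×11.9.
t* = 0.52×11.9/0.48 = 12.89 min.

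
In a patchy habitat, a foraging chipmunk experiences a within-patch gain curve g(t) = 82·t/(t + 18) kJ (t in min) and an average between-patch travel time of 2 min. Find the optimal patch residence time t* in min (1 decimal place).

By the marginal value theorem, leave when the instantaneous gain rate g'(t) equals the habitat-wide average g(t)/(T + t).
g'(t) = 82·18/(t + 18)². Setting 82·18/(t+18)² = 82t/[(t+18)(2+t)] gives 18(2+t) = t(t+18), so t² = 18×2 = 36.
t* = √36 = 6 min.

6.0 min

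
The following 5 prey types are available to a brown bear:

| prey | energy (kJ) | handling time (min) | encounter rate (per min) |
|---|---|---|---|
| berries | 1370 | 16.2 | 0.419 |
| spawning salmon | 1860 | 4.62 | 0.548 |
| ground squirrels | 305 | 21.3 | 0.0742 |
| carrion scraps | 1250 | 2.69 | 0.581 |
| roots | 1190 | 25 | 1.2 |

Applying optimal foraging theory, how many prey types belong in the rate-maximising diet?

2

Rank by E/h (kJ/min): carrion scraps 465, spawning salmon 403, berries 84.6, roots 47.6, ground squirrels 14.3. Include each in turn until the next type's E/h falls below the running intake rate.
Rate on top 1: 283.4. spawning salmon: 403 > 283.4 → include.
Rate on top 2: 342.6. berries: 84.6 < 342.6 → exclude; stop.
Optimal diet: carrion scraps, spawning salmon — 2 of 5 types.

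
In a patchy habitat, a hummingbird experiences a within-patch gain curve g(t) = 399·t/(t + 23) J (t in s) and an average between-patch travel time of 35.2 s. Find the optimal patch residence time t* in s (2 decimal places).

28.45 s

Maximise g(t)/(T+t): set derivative to zero → g'(t)(T+t) = g(t).
g'(t) = 399·23/(t + 23)². Setting 399·23/(t+23)² = 399t/[(t+23)(35.2+t)] gives 23(35.2+t) = t(t+23), so t² = 23×35.2 = 809.6.
t* = √809.6 = 28.45 s.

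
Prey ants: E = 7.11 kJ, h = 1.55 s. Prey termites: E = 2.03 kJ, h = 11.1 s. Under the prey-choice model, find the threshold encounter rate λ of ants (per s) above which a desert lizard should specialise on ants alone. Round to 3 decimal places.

0.027 per s

Drop termites once their profitability E₂/h₂ falls below the rate achievable on ants alone: E₂/h₂ = λE₁/(1 + λh₁).
Solve for λ: λE₁h₂ = E₂(1 + λh₁) → λ(E₁h₂ − E₂h₁) = E₂ → λ = E₂/(E₁h₂ − E₂h₁).
λ = 2.03/(7.11×11.1 − 2.03×1.55) = 2.03/75.77 = 0.02679 per s.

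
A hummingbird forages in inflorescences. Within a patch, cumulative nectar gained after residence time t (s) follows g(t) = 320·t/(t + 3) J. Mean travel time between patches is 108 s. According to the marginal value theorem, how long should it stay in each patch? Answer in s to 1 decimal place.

18.0 s

Maximise g(t)/(T+t): set derivative to zero → g'(t)(T+t) = g(t).
g'(t) = 320·3/(t + 3)². Setting 320·3/(t+3)² = 320t/[(t+3)(108+t)] gives 3(108+t) = t(t+3), so t² = 3×108 = 324.
t* = √324 = 18 s.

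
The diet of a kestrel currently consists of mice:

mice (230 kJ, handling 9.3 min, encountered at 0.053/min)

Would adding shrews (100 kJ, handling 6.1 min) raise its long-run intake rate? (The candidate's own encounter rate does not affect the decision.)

Yes

Intake rate on the current diet: R = (0.053×230) / (1 + 0.053×9.3) = 12.19/1.493 = 8.165 kJ/min.
Profitability of shrews: 100/6.1 = 16.39 kJ/min.
Since 16.39 > R, including shrews increases the long-run rate.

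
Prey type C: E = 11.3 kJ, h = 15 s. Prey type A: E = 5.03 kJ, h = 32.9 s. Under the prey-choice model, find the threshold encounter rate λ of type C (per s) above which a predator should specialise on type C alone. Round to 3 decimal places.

At the threshold, the rate on type C alone equals the profitability of type A: λ·11.3/(1 + λ·15) = 5.03/32.9 = 0.1529.
Rearranging, λ(11.3 − 0.1529×15) = 0.1529, so λ = 0.1529/9.007 = 0.01697 per s.

0.017 per s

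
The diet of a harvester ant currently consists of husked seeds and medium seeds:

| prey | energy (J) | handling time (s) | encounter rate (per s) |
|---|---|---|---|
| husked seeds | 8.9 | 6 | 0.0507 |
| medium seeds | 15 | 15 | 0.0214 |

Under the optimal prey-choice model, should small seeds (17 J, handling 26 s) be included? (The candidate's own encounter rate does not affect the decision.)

Current rate: (0.0507×8.9 + 0.0214×15)/(1 + 0.0507×6 + 0.0214×15) = 0.4752 J/s.
Profitability of small seeds: 17/26 = 0.6538 J/s.
0.6538 > 0.4752, so adding small seeds raises the average — include it.

Yes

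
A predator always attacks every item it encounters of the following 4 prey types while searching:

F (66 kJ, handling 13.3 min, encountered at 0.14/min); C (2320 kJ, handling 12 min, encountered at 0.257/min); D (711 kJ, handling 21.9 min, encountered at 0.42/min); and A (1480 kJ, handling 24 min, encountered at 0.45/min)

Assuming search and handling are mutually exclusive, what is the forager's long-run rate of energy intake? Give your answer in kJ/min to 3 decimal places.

Energy encountered per unit search time: 0.14×66 + 0.257×2320 + 0.42×711 + 0.45×1480 = 1570 kJ/min.
Handling time per unit search time: 0.14×13.3 + 0.257×12 + 0.42×21.9 + 0.45×24 = 24.94.
Rate = 1570/(1 + 24.94) = 60.52 kJ/min.

60.519 kJ/min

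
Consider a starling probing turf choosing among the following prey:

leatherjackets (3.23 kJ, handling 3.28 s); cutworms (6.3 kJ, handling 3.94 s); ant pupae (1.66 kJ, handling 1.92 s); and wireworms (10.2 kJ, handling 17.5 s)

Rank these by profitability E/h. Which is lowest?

wireworms

In descending order of E/h:
cutworms: 6.3/3.94 = 1.6 kJ/s
leatherjackets: 3.23/3.28 = 0.985 kJ/s
ant pupae: 1.66/1.92 = 0.865 kJ/s
wireworms: 10.2/17.5 = 0.583 kJ/s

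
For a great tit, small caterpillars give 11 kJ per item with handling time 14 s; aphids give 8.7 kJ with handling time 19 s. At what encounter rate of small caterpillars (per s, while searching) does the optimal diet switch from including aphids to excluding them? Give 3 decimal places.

The zero-one rule: include aphids iff E₂/h₂ > λE₁/(1+λh₁). Equality gives the switch point.
λE₁h₂ = E₂ + λE₂h₁ ⇒ λ = E₂/(E₁h₂ − E₂h₁) = 8.7/(209 − 121.8) = 0.09977 per s.

0.100 per s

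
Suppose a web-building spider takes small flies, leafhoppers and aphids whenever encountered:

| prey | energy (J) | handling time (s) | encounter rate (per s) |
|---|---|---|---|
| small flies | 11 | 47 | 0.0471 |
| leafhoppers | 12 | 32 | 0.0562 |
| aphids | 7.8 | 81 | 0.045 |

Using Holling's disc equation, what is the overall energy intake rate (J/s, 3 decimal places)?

0.178 J/s

Energy encountered per unit search time: 0.0471×11 + 0.0562×12 + 0.045×7.8 = 1.543 J/s.
Handling time per unit search time: 0.0471×47 + 0.0562×32 + 0.045×81 = 7.657.
Rate = 1.543/(1 + 7.657) = 0.1783 J/s.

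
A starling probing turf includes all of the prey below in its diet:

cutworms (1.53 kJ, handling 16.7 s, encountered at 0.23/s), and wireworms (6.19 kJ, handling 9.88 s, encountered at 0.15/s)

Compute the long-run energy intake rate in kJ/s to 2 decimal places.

R = Σλ_iE_i / (1 + Σλ_ih_i)
Numerator: 0.23×1.53 + 0.15×6.19 = 1.28
Denominator: 1 + 0.23×16.7 + 0.15×9.88 = 6.323
R = 1.28/6.323 = 0.2025 kJ/s

0.20 kJ/s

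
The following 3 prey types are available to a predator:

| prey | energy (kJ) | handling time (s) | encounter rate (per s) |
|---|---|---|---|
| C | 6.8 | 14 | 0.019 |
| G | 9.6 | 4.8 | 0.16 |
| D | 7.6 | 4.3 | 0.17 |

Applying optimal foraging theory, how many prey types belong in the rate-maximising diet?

2

Rank by E/h (kJ/s): G 2, D 1.77, C 0.486. Include each in turn until the next type's E/h falls below the running intake rate.
Rate on top 1: 0.8688. D: 1.77 > 0.8688 → include.
Rate on top 2: 1.132. C: 0.486 < 1.132 → exclude; stop.
Optimal diet: G, D — 2 of 3 types.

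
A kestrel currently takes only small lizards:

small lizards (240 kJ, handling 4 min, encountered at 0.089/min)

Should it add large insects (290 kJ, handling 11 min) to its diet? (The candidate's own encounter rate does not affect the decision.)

Yes

Current rate: (0.089×240)/(1 + 0.089×4) = 15.75 kJ/min.
large insects: E/h = 290/11 = 26.36 kJ/min.
Since 26.36 > R, including large insects increases the long-run rate.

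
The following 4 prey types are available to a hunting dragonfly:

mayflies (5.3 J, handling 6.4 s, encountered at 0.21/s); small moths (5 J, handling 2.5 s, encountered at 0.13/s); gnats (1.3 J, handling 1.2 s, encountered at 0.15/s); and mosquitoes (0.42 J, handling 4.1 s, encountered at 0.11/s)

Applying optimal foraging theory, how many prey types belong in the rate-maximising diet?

3

Profitabilities (E/h, J/s): small moths 2, gnats 1.08, mayflies 0.828, mosquitoes 0.102. Add prey in this order while the next type's profitability exceeds the intake rate on those already taken.
Rate on top 1: 0.4906. gnats: 1.08 > 0.4906 → include.
Rate on top 2: 0.5615. mayflies: 0.828 > 0.5615 → include.
Rate on top 3: 0.6873. mosquitoes: 0.102 < 0.6873 → exclude; stop.
Optimal diet: small moths, gnats, mayflies — 3 of 4 types.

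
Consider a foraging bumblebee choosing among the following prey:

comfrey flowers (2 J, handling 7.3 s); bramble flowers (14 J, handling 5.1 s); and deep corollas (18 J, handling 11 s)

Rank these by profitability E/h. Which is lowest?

In descending order of E/h:
bramble flowers: 14/5.1 = 2.75 J/s
deep corollas: 18/11 = 1.64 J/s
comfrey flowers: 2/7.3 = 0.274 J/s

comfrey flowers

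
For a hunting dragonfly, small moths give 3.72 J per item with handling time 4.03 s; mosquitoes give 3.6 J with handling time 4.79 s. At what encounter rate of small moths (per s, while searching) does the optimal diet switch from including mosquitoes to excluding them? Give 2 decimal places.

1.09 per s

At the threshold, the rate on small moths alone equals the profitability of mosquitoes: λ·3.72/(1 + λ·4.03) = 3.6/4.79 = 0.7516.
Rearranging, λ(3.72 − 0.7516×4.03) = 0.7516, so λ = 0.7516/0.6912 = 1.087 per s.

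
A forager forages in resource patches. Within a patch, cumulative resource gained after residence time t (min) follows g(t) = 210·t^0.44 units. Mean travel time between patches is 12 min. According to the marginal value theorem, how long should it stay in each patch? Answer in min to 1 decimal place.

Optimal t* satisfies g'(t*) = g(t*)/(T + t*).
g'(t) = 0.44·210·t^-0.56. Setting 0.44·210·t^-0.56 = 210·t^0.44/(12+t) gives 0.44(12+t) = t, so 0.56·t = 0.44×12.
t* = 0.44×12/0.56 = 9.429 min.

9.4 min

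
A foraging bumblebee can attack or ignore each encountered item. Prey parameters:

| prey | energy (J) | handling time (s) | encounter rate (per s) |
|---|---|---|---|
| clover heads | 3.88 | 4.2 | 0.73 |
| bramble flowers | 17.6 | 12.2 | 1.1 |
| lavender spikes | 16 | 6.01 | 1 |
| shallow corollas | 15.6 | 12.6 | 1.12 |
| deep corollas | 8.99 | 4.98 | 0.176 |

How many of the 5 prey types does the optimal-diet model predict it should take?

1

E/h in descending order: lavender spikes 2.66, deep corollas 1.81, bramble flowers 1.44, shallow corollas 1.24, clover heads 0.924 J/s. The optimal diet is the largest prefix of this list for which every included type satisfies E_i/h_i > R on the types above it.
Rate on top 1: 2.282. deep corollas: 1.81 < 2.282 → exclude; stop.
Optimal diet: lavender spikes — 1 of 5 types.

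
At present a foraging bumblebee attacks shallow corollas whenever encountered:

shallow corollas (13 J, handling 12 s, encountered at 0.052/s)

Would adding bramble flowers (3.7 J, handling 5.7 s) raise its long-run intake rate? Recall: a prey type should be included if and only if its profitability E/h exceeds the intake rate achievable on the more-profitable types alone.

Yes

On shallow corollas alone, R = ΣλE/(1+Σλh) = 0.676/1.624 = 0.4163 J/s.
bramble flowers: E/h = 3.7/5.7 = 0.6491 J/s.
Since 0.6491 > R, including bramble flowers increases the long-run rate.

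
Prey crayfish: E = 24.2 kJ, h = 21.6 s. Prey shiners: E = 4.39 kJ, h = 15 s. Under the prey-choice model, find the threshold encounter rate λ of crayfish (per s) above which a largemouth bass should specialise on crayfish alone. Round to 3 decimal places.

The zero-one rule: include shiners iff E₂/h₂ > λE₁/(1+λh₁). Equality gives the switch point.
λE₁h₂ = E₂ + λE₂h₁ ⇒ λ = E₂/(E₁h₂ − E₂h₁) = 4.39/(363 − 94.82) = 0.01637 per s.

0.016 per s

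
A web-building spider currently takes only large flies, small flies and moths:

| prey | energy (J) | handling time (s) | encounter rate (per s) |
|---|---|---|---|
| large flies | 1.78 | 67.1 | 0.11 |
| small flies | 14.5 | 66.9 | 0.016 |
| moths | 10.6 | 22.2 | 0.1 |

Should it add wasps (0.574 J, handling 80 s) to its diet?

No

Intake rate on the current diet: R = (0.11×1.78 + 0.016×14.5 + 0.1×10.6) / (1 + 0.11×67.1 + 0.016×66.9 + 0.1×22.2) = 1.488/11.67 = 0.1275 J/s.
wasps: E/h = 0.574/80 = 0.007175 J/s.
Since 0.007175 < R, time spent handling wasps is better spent searching.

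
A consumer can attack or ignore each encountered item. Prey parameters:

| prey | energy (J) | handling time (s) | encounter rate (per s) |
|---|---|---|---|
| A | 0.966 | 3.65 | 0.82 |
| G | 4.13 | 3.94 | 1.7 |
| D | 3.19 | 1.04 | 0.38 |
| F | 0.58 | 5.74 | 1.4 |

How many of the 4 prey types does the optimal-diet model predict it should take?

2

Profitabilities (E/h, J/s): D 3.07, G 1.05, A 0.265, F 0.101. Add prey in this order while the next type's profitability exceeds the intake rate on those already taken.
Rate on top 1: 0.8688. G: 1.05 > 0.8688 → include.
Rate on top 2: 1.017. A: 0.265 < 1.017 → exclude; stop.
Optimal diet: D, G — 2 of 4 types.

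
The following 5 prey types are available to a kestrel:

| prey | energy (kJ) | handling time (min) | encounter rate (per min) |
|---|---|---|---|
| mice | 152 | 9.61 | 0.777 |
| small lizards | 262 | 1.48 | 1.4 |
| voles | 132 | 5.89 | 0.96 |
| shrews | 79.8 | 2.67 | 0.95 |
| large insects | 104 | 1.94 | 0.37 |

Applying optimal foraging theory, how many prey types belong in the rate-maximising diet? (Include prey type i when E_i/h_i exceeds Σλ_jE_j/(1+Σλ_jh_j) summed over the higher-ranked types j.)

E/h in descending order: small lizards 177, large insects 53.6, shrews 29.9, voles 22.4, mice 15.8 kJ/min. The optimal diet is the largest prefix of this list for which every included type satisfies E_i/h_i > R on the types above it.
Rate on top 1: 119.4. large insects: 53.6 < 119.4 → exclude; stop.
Optimal diet: small lizards — 1 of 5 types.

1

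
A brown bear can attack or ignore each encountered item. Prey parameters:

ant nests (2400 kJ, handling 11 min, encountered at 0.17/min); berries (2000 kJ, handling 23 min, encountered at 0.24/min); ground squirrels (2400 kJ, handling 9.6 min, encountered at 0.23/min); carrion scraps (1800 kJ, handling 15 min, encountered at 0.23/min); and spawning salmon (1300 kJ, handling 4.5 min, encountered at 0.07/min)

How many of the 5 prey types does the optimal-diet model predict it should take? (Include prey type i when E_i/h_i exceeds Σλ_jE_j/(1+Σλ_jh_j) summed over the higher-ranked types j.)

Profitabilities (E/h, kJ/min): spawning salmon 289, ground squirrels 250, ant nests 218, carrion scraps 120, berries 87. Add prey in this order while the next type's profitability exceeds the intake rate on those already taken.
Rate on top 1: 69.2. ground squirrels: 250 > 69.2 → include.
Rate on top 2: 182.5. ant nests: 218 > 182.5 → include.
Rate on top 3: 194.9. carrion scraps: 120 < 194.9 → exclude; stop.
Optimal diet: spawning salmon, ground squirrels, ant nests — 3 of 5 types.

3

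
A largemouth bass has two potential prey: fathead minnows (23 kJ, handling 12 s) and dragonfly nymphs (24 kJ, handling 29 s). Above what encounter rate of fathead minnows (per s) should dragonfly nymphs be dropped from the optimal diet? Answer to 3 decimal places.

0.063 per s

At the threshold, the rate on fathead minnows alone equals the profitability of dragonfly nymphs: λ·23/(1 + λ·12) = 24/29 = 0.8276.
Rearranging, λ(23 − 0.8276×12) = 0.8276, so λ = 0.8276/13.07 = 0.06332 per s.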